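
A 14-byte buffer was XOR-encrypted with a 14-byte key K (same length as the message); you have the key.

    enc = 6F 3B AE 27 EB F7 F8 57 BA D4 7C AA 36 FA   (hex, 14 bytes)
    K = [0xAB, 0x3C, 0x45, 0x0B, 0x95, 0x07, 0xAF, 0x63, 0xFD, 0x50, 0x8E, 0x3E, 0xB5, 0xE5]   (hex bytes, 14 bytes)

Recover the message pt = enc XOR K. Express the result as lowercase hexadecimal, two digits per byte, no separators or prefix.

c407eb2c7ef057344784f294831f

6f XOR ab = c4
3b XOR 3c = 07
ae XOR 45 = eb
27 XOR 0b = 2c
eb XOR 95 = 7e
f7 XOR 07 = f0
f8 XOR af = 57
57 XOR 63 = 34
ba XOR fd = 47
d4 XOR 50 = 84
7c XOR 8e = f2
aa XOR 3e = 94
36 XOR b5 = 83
fa XOR e5 = 1f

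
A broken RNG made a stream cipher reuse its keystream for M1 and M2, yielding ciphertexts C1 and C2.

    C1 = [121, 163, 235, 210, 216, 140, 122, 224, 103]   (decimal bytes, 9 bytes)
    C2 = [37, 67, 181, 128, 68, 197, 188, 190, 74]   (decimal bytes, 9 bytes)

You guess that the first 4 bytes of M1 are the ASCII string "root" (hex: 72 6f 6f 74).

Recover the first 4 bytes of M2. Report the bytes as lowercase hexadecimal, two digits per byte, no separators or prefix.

First, C1 ⊕ C2 = (M1 ⊕ K) ⊕ (M2 ⊕ K) = M1 ⊕ M2, so the key drops out. Then M2 = (M1 ⊕ M2) ⊕ M1 over the first 4 bytes.
byte 0: (79 XOR 25) XOR 72 = 5c XOR 72 = 2e
byte 1: (a3 XOR 43) XOR 6f = e0 XOR 6f = 8f
byte 2: (eb XOR b5) XOR 6f = 5e XOR 6f = 31
byte 3: (d2 XOR 80) XOR 74 = 52 XOR 74 = 26

2e8f3126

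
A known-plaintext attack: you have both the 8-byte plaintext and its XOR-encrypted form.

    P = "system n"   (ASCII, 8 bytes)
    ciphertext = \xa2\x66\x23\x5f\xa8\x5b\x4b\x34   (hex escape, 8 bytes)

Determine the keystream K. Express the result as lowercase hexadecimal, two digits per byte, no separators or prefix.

Since ciphertext = P ⊕ K, XORing both sides with P gives K = P ⊕ ciphertext.
73 ⊕ a2 = d1
79 ⊕ 66 = 1f
73 ⊕ 23 = 50
74 ⊕ 5f = 2b
65 ⊕ a8 = cd
6d ⊕ 5b = 36
20 ⊕ 4b = 6b
6e ⊕ 34 = 5a

d11f502bcd366b5a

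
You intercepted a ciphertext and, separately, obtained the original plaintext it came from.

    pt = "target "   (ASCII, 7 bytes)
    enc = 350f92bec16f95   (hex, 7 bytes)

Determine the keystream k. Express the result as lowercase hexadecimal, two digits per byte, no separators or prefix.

416ee0d9a41bb5

Since enc = pt ⊕ k, XORing both sides with pt gives k = pt ⊕ enc.
74 XOR 35 = 41
61 XOR 0f = 6e
72 XOR 92 = e0
67 XOR be = d9
65 XOR c1 = a4
74 XOR 6f = 1b
20 XOR 95 = b5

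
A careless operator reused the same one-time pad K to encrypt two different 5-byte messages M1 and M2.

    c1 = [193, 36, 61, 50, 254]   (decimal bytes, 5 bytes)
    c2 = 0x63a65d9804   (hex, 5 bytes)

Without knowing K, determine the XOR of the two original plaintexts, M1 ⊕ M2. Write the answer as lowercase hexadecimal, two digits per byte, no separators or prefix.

c1 ⊕ c2 = (M1 ⊕ K) ⊕ (M2 ⊕ K) = M1 ⊕ M2 — the shared key cancels under XOR.
c1 xor 63 = a2
24 xor a6 = 82
3d xor 5d = 60
32 xor 98 = aa
fe xor 04 = fa

a28260aafa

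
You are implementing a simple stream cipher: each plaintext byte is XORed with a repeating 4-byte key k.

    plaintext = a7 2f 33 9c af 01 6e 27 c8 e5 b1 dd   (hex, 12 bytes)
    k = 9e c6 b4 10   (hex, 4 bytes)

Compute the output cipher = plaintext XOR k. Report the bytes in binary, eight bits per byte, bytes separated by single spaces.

00111001 11101001 10000111 10001100 00110001 11000111 11011010 00110111 01010110 00100011 00000101 11001101

The 4-byte key repeats, so the effective keystream is 9e c6 b4 10 9e c6 b4 10 9e c6 b4 10.
byte 0: 167 XOR 158 =  57
byte 1:  47 XOR 198 = 233
byte 2:  51 XOR 180 = 135
byte 3: 156 XOR  16 = 140
byte 4: 175 XOR 158 =  49
byte 5:   1 XOR 198 = 199
byte 6: 110 XOR 180 = 218
byte 7:  39 XOR  16 =  55
byte 8: 200 XOR 158 =  86
byte 9: 229 XOR 198 =  35
byte 10: 177 XOR 180 =   5
byte 11: 221 XOR  16 = 205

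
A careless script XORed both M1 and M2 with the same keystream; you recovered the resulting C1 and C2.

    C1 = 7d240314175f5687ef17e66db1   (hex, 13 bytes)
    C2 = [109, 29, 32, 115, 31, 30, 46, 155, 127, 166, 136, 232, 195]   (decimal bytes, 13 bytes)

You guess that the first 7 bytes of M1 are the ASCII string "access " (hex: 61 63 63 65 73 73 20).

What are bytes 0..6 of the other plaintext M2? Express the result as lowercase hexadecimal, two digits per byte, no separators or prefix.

First, C1 ⊕ C2 = (M1 ⊕ K) ⊕ (M2 ⊕ K) = M1 ⊕ M2, so the key drops out. Then M2 = (M1 ⊕ M2) ⊕ M1 over the first 7 bytes.
byte 0: (7d xor 6d) xor 61 = 10 xor 61 = 71
byte 1: (24 xor 1d) xor 63 = 39 xor 63 = 5a
byte 2: (03 xor 20) xor 63 = 23 xor 63 = 40
byte 3: (14 xor 73) xor 65 = 67 xor 65 = 02
byte 4: (17 xor 1f) xor 73 = 08 xor 73 = 7b
byte 5: (5f xor 1e) xor 73 = 41 xor 73 = 32
byte 6: (56 xor 2e) xor 20 = 78 xor 20 = 58

715a40027b3258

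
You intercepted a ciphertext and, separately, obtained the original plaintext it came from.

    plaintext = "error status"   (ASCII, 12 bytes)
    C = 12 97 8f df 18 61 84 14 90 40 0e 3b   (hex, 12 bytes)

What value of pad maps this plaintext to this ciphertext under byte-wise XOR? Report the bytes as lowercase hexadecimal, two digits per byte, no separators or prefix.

Since C = plaintext ⊕ pad, XORing both sides with plaintext gives pad = plaintext ⊕ C.
byte 0: 65 xor 12 = 77
byte 1: 72 xor 97 = e5
byte 2: 72 xor 8f = fd
byte 3: 6f xor df = b0
byte 4: 72 xor 18 = 6a
byte 5: 20 xor 61 = 41
byte 6: 73 xor 84 = f7
byte 7: 74 xor 14 = 60
byte 8: 61 xor 90 = f1
byte 9: 74 xor 40 = 34
byte 10: 75 xor 0e = 7b
byte 11: 73 xor 3b = 48

77e5fdb06a41f760f1347b48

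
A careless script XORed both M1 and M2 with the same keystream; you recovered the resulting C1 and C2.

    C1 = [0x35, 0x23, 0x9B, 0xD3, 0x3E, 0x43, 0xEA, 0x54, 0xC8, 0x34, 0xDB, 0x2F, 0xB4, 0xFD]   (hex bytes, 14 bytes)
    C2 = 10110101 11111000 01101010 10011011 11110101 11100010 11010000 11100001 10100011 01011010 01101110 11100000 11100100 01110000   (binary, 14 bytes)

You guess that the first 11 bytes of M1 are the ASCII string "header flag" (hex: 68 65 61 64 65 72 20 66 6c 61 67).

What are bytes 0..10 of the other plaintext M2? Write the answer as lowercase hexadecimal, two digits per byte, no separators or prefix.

First, C1 ⊕ C2 = (M1 ⊕ K) ⊕ (M2 ⊕ K) = M1 ⊕ M2, so the key drops out. Then M2 = (M1 ⊕ M2) ⊕ M1 over the first 11 bytes.
byte 0: (35 ⊕ b5) ⊕ 68 = 80 ⊕ 68 = e8
byte 1: (23 ⊕ f8) ⊕ 65 = db ⊕ 65 = be
byte 2: (9b ⊕ 6a) ⊕ 61 = f1 ⊕ 61 = 90
byte 3: (d3 ⊕ 9b) ⊕ 64 = 48 ⊕ 64 = 2c
byte 4: (3e ⊕ f5) ⊕ 65 = cb ⊕ 65 = ae
byte 5: (43 ⊕ e2) ⊕ 72 = a1 ⊕ 72 = d3
byte 6: (ea ⊕ d0) ⊕ 20 = 3a ⊕ 20 = 1a
byte 7: (54 ⊕ e1) ⊕ 66 = b5 ⊕ 66 = d3
byte 8: (c8 ⊕ a3) ⊕ 6c = 6b ⊕ 6c = 07
byte 9: (34 ⊕ 5a) ⊕ 61 = 6e ⊕ 61 = 0f
byte 10: (db ⊕ 6e) ⊕ 67 = b5 ⊕ 67 = d2

e8be902caed31ad3070fd2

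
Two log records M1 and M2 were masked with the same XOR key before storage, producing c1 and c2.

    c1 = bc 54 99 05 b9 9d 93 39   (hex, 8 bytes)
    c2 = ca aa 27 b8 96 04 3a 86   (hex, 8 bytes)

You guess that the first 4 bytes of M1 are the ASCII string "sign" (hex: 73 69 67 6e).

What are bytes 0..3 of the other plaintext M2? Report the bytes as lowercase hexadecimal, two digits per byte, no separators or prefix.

0597d9d3

First, c1 ⊕ c2 = (M1 ⊕ K) ⊕ (M2 ⊕ K) = M1 ⊕ M2, so the key drops out. Then M2 = (M1 ⊕ M2) ⊕ M1 over the first 4 bytes.
byte 0: (bc ⊕ ca) ⊕ 73 = 76 ⊕ 73 = 05
byte 1: (54 ⊕ aa) ⊕ 69 = fe ⊕ 69 = 97
byte 2: (99 ⊕ 27) ⊕ 67 = be ⊕ 67 = d9
byte 3: (05 ⊕ b8) ⊕ 6e = bd ⊕ 6e = d3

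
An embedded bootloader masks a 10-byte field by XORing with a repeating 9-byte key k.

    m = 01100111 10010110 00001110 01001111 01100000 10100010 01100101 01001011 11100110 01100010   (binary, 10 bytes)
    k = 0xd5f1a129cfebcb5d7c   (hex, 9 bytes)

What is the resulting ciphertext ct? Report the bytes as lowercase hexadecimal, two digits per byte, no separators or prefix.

The 9-byte key repeats, so the effective keystream is d5 f1 a1 29 cf eb cb 5d 7c d5.
byte 0: 67 ⊕ d5 = b2
byte 1: 96 ⊕ f1 = 67
byte 2: 0e ⊕ a1 = af
byte 3: 4f ⊕ 29 = 66
byte 4: 60 ⊕ cf = af
byte 5: a2 ⊕ eb = 49
byte 6: 65 ⊕ cb = ae
byte 7: 4b ⊕ 5d = 16
byte 8: e6 ⊕ 7c = 9a
byte 9: 62 ⊕ d5 = b7

b267af66af49ae169ab7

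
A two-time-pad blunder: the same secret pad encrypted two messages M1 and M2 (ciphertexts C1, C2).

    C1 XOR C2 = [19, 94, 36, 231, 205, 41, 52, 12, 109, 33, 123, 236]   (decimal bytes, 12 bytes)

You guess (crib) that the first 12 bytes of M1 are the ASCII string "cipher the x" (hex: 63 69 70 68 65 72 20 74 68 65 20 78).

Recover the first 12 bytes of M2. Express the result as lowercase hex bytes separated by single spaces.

Since C1 ⊕ C2 = M1 ⊕ M2, XORing with the guessed M1 bytes yields the corresponding M2 bytes: M2 = (C1 ⊕ C2) ⊕ M1.
 19 ^  99 = 112
 94 ^ 105 =  55
 36 ^ 112 =  84
231 ^ 104 = 143
205 ^ 101 = 168
 41 ^ 114 =  91
 52 ^  32 =  20
 12 ^ 116 = 120
109 ^ 104 =   5
 33 ^ 101 =  68
123 ^  32 =  91
236 ^ 120 = 148

70 37 54 8f a8 5b 14 78 05 44 5b 94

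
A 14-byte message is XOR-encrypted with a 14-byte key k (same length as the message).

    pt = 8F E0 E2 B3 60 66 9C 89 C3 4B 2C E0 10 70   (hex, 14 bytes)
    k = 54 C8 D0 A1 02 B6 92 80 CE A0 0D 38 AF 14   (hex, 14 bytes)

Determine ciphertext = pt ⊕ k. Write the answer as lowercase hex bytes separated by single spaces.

10001111 XOR 01010100 = 11011011
11100000 XOR 11001000 = 00101000
11100010 XOR 11010000 = 00110010
10110011 XOR 10100001 = 00010010
01100000 XOR 00000010 = 01100010
01100110 XOR 10110110 = 11010000
10011100 XOR 10010010 = 00001110
10001001 XOR 10000000 = 00001001
11000011 XOR 11001110 = 00001101
01001011 XOR 10100000 = 11101011
00101100 XOR 00001101 = 00100001
11100000 XOR 00111000 = 11011000
00010000 XOR 10101111 = 10111111
01110000 XOR 00010100 = 01100100

db 28 32 12 62 d0 0e 09 0d eb 21 d8 bf 64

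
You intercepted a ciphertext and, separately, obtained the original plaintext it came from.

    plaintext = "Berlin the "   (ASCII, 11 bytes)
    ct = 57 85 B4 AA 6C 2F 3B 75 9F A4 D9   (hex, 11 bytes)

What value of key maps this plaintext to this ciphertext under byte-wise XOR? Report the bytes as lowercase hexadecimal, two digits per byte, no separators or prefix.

15e0c6c605411b01f7c1f9

Since ct = plaintext ⊕ key, XORing both sides with plaintext gives key = plaintext ⊕ ct.
byte 0: 42 XOR 57 = 15
byte 1: 65 XOR 85 = e0
byte 2: 72 XOR b4 = c6
byte 3: 6c XOR aa = c6
byte 4: 69 XOR 6c = 05
byte 5: 6e XOR 2f = 41
byte 6: 20 XOR 3b = 1b
byte 7: 74 XOR 75 = 01
byte 8: 68 XOR 9f = f7
byte 9: 65 XOR a4 = c1
byte 10: 20 XOR d9 = f9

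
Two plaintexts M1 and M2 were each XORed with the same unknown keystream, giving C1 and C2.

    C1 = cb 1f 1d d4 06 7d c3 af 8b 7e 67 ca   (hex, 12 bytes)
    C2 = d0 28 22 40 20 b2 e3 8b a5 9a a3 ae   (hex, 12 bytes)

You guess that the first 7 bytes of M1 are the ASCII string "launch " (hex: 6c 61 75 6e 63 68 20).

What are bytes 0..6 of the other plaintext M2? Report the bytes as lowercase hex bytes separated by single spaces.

77 56 4a fa 45 a7 00

First, C1 ⊕ C2 = (M1 ⊕ K) ⊕ (M2 ⊕ K) = M1 ⊕ M2, so the key drops out. Then M2 = (M1 ⊕ M2) ⊕ M1 over the first 7 bytes.
byte 0: (cb xor d0) xor 6c = 1b xor 6c = 77
byte 1: (1f xor 28) xor 61 = 37 xor 61 = 56
byte 2: (1d xor 22) xor 75 = 3f xor 75 = 4a
byte 3: (d4 xor 40) xor 6e = 94 xor 6e = fa
byte 4: (06 xor 20) xor 63 = 26 xor 63 = 45
byte 5: (7d xor b2) xor 68 = cf xor 68 = a7
byte 6: (c3 xor e3) xor 20 = 20 xor 20 = 00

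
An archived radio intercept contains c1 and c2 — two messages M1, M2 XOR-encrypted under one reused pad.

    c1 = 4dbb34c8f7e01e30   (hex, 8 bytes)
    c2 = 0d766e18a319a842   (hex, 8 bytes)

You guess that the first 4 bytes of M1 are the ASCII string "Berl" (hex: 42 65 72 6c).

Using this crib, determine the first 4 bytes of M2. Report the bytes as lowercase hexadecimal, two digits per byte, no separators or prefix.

02a828bc

First, c1 ⊕ c2 = (M1 ⊕ K) ⊕ (M2 ⊕ K) = M1 ⊕ M2, so the key drops out. Then M2 = (M1 ⊕ M2) ⊕ M1 over the first 4 bytes.
byte 0: (4d XOR 0d) XOR 42 = 40 XOR 42 = 02
byte 1: (bb XOR 76) XOR 65 = cd XOR 65 = a8
byte 2: (34 XOR 6e) XOR 72 = 5a XOR 72 = 28
byte 3: (c8 XOR 18) XOR 6c = d0 XOR 6c = bc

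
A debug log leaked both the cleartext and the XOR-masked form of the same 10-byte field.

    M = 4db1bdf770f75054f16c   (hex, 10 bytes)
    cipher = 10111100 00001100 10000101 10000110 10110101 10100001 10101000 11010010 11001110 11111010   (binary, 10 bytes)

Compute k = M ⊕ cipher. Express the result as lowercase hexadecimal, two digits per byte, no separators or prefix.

Since cipher = M ⊕ k, XORing both sides with M gives k = M ⊕ cipher.
01001101 XOR 10111100 = 11110001
10110001 XOR 00001100 = 10111101
10111101 XOR 10000101 = 00111000
11110111 XOR 10000110 = 01110001
01110000 XOR 10110101 = 11000101
11110111 XOR 10100001 = 01010110
01010000 XOR 10101000 = 11111000
01010100 XOR 11010010 = 10000110
11110001 XOR 11001110 = 00111111
01101100 XOR 11111010 = 10010110

f1bd3871c556f8863f96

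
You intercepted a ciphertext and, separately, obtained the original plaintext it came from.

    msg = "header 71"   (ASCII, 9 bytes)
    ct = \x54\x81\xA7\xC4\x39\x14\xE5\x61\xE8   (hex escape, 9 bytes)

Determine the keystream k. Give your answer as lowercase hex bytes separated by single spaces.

3c e4 c6 a0 5c 66 c5 56 d9

Since ct = msg ⊕ k, XORing both sides with msg gives k = msg ⊕ ct.
01101000 XOR 01010100 = 00111100
01100101 XOR 10000001 = 11100100
01100001 XOR 10100111 = 11000110
01100100 XOR 11000100 = 10100000
01100101 XOR 00111001 = 01011100
01110010 XOR 00010100 = 01100110
00100000 XOR 11100101 = 11000101
00110111 XOR 01100001 = 01010110
00110001 XOR 11101000 = 11011001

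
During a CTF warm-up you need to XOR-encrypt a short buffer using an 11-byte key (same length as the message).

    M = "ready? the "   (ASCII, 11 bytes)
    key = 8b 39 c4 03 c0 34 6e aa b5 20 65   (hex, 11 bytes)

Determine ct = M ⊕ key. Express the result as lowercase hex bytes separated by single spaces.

f9 5c a5 67 b9 0b 4e de dd 45 45

XOR is its own inverse, so applying the key byte-wise gives the result directly.
byte 0: 72 xor 8b = f9
byte 1: 65 xor 39 = 5c
byte 2: 61 xor c4 = a5
byte 3: 64 xor 03 = 67
byte 4: 79 xor c0 = b9
byte 5: 3f xor 34 = 0b
byte 6: 20 xor 6e = 4e
byte 7: 74 xor aa = de
byte 8: 68 xor b5 = dd
byte 9: 65 xor 20 = 45
byte 10: 20 xor 65 = 45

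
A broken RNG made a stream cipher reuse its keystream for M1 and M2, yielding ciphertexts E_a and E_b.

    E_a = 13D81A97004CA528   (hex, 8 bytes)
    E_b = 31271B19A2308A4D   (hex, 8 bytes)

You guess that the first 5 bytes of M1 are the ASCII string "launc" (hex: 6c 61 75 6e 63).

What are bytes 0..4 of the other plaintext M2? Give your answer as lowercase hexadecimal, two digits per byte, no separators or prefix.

4e9e74e0c1

First, E_a ⊕ E_b = (M1 ⊕ K) ⊕ (M2 ⊕ K) = M1 ⊕ M2, so the key drops out. Then M2 = (M1 ⊕ M2) ⊕ M1 over the first 5 bytes.
byte 0: (13 ^ 31) ^ 6c = 22 ^ 6c = 4e
byte 1: (d8 ^ 27) ^ 61 = ff ^ 61 = 9e
byte 2: (1a ^ 1b) ^ 75 = 01 ^ 75 = 74
byte 3: (97 ^ 19) ^ 6e = 8e ^ 6e = e0
byte 4: (00 ^ a2) ^ 63 = a2 ^ 63 = c1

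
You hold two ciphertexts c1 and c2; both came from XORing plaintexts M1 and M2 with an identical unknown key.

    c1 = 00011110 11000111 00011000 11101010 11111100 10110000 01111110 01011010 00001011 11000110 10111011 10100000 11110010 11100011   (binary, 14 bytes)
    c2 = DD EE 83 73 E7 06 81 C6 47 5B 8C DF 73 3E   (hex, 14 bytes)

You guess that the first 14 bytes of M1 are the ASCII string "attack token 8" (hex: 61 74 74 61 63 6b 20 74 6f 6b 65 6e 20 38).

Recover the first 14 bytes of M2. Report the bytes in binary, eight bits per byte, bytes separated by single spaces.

10100010 01011101 11101111 11111000 01111000 11011101 11011111 11101000 00100011 11110110 01010010 00010001 10100001 11100101

First, c1 ⊕ c2 = (M1 ⊕ K) ⊕ (M2 ⊕ K) = M1 ⊕ M2, so the key drops out. Then M2 = (M1 ⊕ M2) ⊕ M1 over the first 14 bytes.
byte 0: (1e ⊕ dd) ⊕ 61 = c3 ⊕ 61 = a2
byte 1: (c7 ⊕ ee) ⊕ 74 = 29 ⊕ 74 = 5d
byte 2: (18 ⊕ 83) ⊕ 74 = 9b ⊕ 74 = ef
byte 3: (ea ⊕ 73) ⊕ 61 = 99 ⊕ 61 = f8
byte 4: (fc ⊕ e7) ⊕ 63 = 1b ⊕ 63 = 78
byte 5: (b0 ⊕ 06) ⊕ 6b = b6 ⊕ 6b = dd
byte 6: (7e ⊕ 81) ⊕ 20 = ff ⊕ 20 = df
byte 7: (5a ⊕ c6) ⊕ 74 = 9c ⊕ 74 = e8
byte 8: (0b ⊕ 47) ⊕ 6f = 4c ⊕ 6f = 23
byte 9: (c6 ⊕ 5b) ⊕ 6b = 9d ⊕ 6b = f6
byte 10: (bb ⊕ 8c) ⊕ 65 = 37 ⊕ 65 = 52
byte 11: (a0 ⊕ df) ⊕ 6e = 7f ⊕ 6e = 11
byte 12: (f2 ⊕ 73) ⊕ 20 = 81 ⊕ 20 = a1
byte 13: (e3 ⊕ 3e) ⊕ 38 = dd ⊕ 38 = e5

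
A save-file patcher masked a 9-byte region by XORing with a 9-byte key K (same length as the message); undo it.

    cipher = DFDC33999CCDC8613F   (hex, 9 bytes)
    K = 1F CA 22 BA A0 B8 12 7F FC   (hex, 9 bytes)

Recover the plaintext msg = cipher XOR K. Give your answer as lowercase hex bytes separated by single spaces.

df XOR 1f = c0
dc XOR ca = 16
33 XOR 22 = 11
99 XOR ba = 23
9c XOR a0 = 3c
cd XOR b8 = 75
c8 XOR 12 = da
61 XOR 7f = 1e
3f XOR fc = c3

c0 16 11 23 3c 75 da 1e c3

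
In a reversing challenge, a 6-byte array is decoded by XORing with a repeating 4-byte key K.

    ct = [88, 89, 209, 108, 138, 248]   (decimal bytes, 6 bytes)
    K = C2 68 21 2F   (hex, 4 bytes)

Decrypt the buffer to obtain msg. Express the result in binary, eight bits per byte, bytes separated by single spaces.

The 4-byte key repeats, so the effective keystream is c2 68 21 2f c2 68.
byte 0: 58 XOR c2 = 9a
byte 1: 59 XOR 68 = 31
byte 2: d1 XOR 21 = f0
byte 3: 6c XOR 2f = 43
byte 4: 8a XOR c2 = 48
byte 5: f8 XOR 68 = 90

10011010 00110001 11110000 01000011 01001000 10010000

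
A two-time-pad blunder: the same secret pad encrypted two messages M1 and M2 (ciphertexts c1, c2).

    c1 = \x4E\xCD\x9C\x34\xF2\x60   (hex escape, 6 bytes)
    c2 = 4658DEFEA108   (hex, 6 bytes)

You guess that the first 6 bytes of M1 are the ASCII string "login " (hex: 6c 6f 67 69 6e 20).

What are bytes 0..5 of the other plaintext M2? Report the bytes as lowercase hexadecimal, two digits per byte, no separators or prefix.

64fa25a33d48

First, c1 ⊕ c2 = (M1 ⊕ K) ⊕ (M2 ⊕ K) = M1 ⊕ M2, so the key drops out. Then M2 = (M1 ⊕ M2) ⊕ M1 over the first 6 bytes.
byte 0: (4e ⊕ 46) ⊕ 6c = 08 ⊕ 6c = 64
byte 1: (cd ⊕ 58) ⊕ 6f = 95 ⊕ 6f = fa
byte 2: (9c ⊕ de) ⊕ 67 = 42 ⊕ 67 = 25
byte 3: (34 ⊕ fe) ⊕ 69 = ca ⊕ 69 = a3
byte 4: (f2 ⊕ a1) ⊕ 6e = 53 ⊕ 6e = 3d
byte 5: (60 ⊕ 08) ⊕ 20 = 68 ⊕ 20 = 48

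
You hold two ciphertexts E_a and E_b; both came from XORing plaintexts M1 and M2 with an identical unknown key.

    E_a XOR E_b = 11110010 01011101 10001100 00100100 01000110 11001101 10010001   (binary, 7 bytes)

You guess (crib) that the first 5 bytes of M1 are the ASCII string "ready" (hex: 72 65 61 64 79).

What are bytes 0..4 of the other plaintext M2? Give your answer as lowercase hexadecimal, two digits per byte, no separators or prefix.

8038ed403f

Since E_a ⊕ E_b = M1 ⊕ M2, XORing with the guessed M1 bytes yields the corresponding M2 bytes: M2 = (E_a ⊕ E_b) ⊕ M1.
f2 ^ 72 = 80
5d ^ 65 = 38
8c ^ 61 = ed
24 ^ 64 = 40
46 ^ 79 = 3f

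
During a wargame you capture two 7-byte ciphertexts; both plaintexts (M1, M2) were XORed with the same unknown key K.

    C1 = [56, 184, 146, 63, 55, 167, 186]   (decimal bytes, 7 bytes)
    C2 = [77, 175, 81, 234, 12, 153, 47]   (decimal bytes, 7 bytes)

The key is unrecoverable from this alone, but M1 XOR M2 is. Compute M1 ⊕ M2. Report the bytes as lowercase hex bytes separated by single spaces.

75 17 c3 d5 3b 3e 95

C1 ⊕ C2 = (M1 ⊕ K) ⊕ (M2 ⊕ K) = M1 ⊕ M2 — the shared key cancels under XOR.
 56 xor  77 = 117
184 xor 175 =  23
146 xor  81 = 195
 63 xor 234 = 213
 55 xor  12 =  59
167 xor 153 =  62
186 xor  47 = 149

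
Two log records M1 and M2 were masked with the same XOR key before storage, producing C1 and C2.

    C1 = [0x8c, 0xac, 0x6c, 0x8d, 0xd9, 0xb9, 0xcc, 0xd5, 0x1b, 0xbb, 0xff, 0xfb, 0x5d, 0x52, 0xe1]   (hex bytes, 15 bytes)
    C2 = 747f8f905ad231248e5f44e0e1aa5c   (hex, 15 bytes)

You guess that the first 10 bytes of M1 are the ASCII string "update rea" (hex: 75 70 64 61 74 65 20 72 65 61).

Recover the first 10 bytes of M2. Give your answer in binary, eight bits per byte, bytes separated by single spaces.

10001101 10100011 10000111 01111100 11110111 00001110 11011101 10000011 11110000 10000101

First, C1 ⊕ C2 = (M1 ⊕ K) ⊕ (M2 ⊕ K) = M1 ⊕ M2, so the key drops out. Then M2 = (M1 ⊕ M2) ⊕ M1 over the first 10 bytes.
byte 0: (8c ^ 74) ^ 75 = f8 ^ 75 = 8d
byte 1: (ac ^ 7f) ^ 70 = d3 ^ 70 = a3
byte 2: (6c ^ 8f) ^ 64 = e3 ^ 64 = 87
byte 3: (8d ^ 90) ^ 61 = 1d ^ 61 = 7c
byte 4: (d9 ^ 5a) ^ 74 = 83 ^ 74 = f7
byte 5: (b9 ^ d2) ^ 65 = 6b ^ 65 = 0e
byte 6: (cc ^ 31) ^ 20 = fd ^ 20 = dd
byte 7: (d5 ^ 24) ^ 72 = f1 ^ 72 = 83
byte 8: (1b ^ 8e) ^ 65 = 95 ^ 65 = f0
byte 9: (bb ^ 5f) ^ 61 = e4 ^ 61 = 85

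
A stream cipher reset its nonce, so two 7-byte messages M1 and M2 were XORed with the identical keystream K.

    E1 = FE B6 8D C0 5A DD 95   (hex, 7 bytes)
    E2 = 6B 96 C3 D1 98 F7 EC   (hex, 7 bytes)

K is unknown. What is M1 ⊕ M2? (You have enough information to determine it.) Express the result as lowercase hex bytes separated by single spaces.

95 20 4e 11 c2 2a 79

E1 ⊕ E2 = (M1 ⊕ K) ⊕ (M2 ⊕ K) = M1 ⊕ M2 — the shared key cancels under XOR.
fe ^ 6b = 95
b6 ^ 96 = 20
8d ^ c3 = 4e
c0 ^ d1 = 11
5a ^ 98 = c2
dd ^ f7 = 2a
95 ^ ec = 79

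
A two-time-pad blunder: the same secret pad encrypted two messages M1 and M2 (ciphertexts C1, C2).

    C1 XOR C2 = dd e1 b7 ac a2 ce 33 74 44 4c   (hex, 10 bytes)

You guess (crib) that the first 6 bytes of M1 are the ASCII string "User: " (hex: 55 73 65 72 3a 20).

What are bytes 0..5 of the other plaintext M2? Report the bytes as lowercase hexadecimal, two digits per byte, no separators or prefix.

8892d2de98ee

Since C1 ⊕ C2 = M1 ⊕ M2, XORing with the guessed M1 bytes yields the corresponding M2 bytes: M2 = (C1 ⊕ C2) ⊕ M1.
221 xor  85 = 136
225 xor 115 = 146
183 xor 101 = 210
172 xor 114 = 222
162 xor  58 = 152
206 xor  32 = 238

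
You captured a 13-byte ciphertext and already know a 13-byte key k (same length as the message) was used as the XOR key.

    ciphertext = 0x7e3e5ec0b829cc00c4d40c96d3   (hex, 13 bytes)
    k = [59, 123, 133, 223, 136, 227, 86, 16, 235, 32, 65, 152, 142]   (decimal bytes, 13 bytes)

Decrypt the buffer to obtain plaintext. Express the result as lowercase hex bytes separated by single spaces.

45 45 db 1f 30 ca 9a 10 2f f4 4d 0e 5d

XOR is its own inverse, so applying the key byte-wise gives the result directly.
7e XOR 3b = 45
3e XOR 7b = 45
5e XOR 85 = db
c0 XOR df = 1f
b8 XOR 88 = 30
29 XOR e3 = ca
cc XOR 56 = 9a
00 XOR 10 = 10
c4 XOR eb = 2f
d4 XOR 20 = f4
0c XOR 41 = 4d
96 XOR 98 = 0e
d3 XOR 8e = 5d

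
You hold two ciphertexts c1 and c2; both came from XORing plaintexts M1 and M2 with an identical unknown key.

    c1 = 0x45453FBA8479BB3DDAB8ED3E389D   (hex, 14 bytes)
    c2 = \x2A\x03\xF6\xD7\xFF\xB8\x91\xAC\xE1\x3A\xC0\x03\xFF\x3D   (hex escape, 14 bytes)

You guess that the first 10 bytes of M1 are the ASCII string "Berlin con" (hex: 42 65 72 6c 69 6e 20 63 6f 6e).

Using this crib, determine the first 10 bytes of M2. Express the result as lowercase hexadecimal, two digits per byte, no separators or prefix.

First, c1 ⊕ c2 = (M1 ⊕ K) ⊕ (M2 ⊕ K) = M1 ⊕ M2, so the key drops out. Then M2 = (M1 ⊕ M2) ⊕ M1 over the first 10 bytes.
byte 0: (45 xor 2a) xor 42 = 6f xor 42 = 2d
byte 1: (45 xor 03) xor 65 = 46 xor 65 = 23
byte 2: (3f xor f6) xor 72 = c9 xor 72 = bb
byte 3: (ba xor d7) xor 6c = 6d xor 6c = 01
byte 4: (84 xor ff) xor 69 = 7b xor 69 = 12
byte 5: (79 xor b8) xor 6e = c1 xor 6e = af
byte 6: (bb xor 91) xor 20 = 2a xor 20 = 0a
byte 7: (3d xor ac) xor 63 = 91 xor 63 = f2
byte 8: (da xor e1) xor 6f = 3b xor 6f = 54
byte 9: (b8 xor 3a) xor 6e = 82 xor 6e = ec

2d23bb0112af0af254ec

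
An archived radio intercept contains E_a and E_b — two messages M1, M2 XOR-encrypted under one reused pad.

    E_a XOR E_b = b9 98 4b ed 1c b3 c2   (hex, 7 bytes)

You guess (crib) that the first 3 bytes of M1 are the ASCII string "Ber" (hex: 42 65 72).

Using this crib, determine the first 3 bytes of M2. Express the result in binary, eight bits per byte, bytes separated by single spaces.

Since E_a ⊕ E_b = M1 ⊕ M2, XORing with the guessed M1 bytes yields the corresponding M2 bytes: M2 = (E_a ⊕ E_b) ⊕ M1.
b9 ⊕ 42 = fb
98 ⊕ 65 = fd
4b ⊕ 72 = 39

11111011 11111101 00111001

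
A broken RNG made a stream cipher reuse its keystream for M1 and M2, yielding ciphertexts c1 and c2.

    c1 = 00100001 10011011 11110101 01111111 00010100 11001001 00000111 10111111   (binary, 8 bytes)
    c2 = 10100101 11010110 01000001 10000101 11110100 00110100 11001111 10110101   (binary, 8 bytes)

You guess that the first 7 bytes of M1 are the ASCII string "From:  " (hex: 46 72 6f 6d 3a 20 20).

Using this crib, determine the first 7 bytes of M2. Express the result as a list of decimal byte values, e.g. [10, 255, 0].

First, c1 ⊕ c2 = (M1 ⊕ K) ⊕ (M2 ⊕ K) = M1 ⊕ M2, so the key drops out. Then M2 = (M1 ⊕ M2) ⊕ M1 over the first 7 bytes.
byte 0: (21 ⊕ a5) ⊕ 46 = 84 ⊕ 46 = c2
byte 1: (9b ⊕ d6) ⊕ 72 = 4d ⊕ 72 = 3f
byte 2: (f5 ⊕ 41) ⊕ 6f = b4 ⊕ 6f = db
byte 3: (7f ⊕ 85) ⊕ 6d = fa ⊕ 6d = 97
byte 4: (14 ⊕ f4) ⊕ 3a = e0 ⊕ 3a = da
byte 5: (c9 ⊕ 34) ⊕ 20 = fd ⊕ 20 = dd
byte 6: (07 ⊕ cf) ⊕ 20 = c8 ⊕ 20 = e8

[194, 63, 219, 151, 218, 221, 232]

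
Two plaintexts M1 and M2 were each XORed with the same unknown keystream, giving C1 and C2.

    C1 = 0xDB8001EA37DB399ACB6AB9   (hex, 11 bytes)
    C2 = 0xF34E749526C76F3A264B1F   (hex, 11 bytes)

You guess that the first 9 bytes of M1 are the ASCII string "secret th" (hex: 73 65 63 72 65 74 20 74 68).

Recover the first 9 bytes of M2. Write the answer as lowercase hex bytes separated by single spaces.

First, C1 ⊕ C2 = (M1 ⊕ K) ⊕ (M2 ⊕ K) = M1 ⊕ M2, so the key drops out. Then M2 = (M1 ⊕ M2) ⊕ M1 over the first 9 bytes.
byte 0: (db ^ f3) ^ 73 = 28 ^ 73 = 5b
byte 1: (80 ^ 4e) ^ 65 = ce ^ 65 = ab
byte 2: (01 ^ 74) ^ 63 = 75 ^ 63 = 16
byte 3: (ea ^ 95) ^ 72 = 7f ^ 72 = 0d
byte 4: (37 ^ 26) ^ 65 = 11 ^ 65 = 74
byte 5: (db ^ c7) ^ 74 = 1c ^ 74 = 68
byte 6: (39 ^ 6f) ^ 20 = 56 ^ 20 = 76
byte 7: (9a ^ 3a) ^ 74 = a0 ^ 74 = d4
byte 8: (cb ^ 26) ^ 68 = ed ^ 68 = 85

5b ab 16 0d 74 68 76 d4 85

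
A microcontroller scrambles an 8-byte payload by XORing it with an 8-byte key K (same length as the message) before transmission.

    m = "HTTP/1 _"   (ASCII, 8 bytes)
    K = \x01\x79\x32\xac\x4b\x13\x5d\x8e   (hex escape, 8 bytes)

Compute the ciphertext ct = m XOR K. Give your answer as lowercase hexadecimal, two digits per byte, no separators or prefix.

48 ⊕ 01 = 49
54 ⊕ 79 = 2d
54 ⊕ 32 = 66
50 ⊕ ac = fc
2f ⊕ 4b = 64
31 ⊕ 13 = 22
20 ⊕ 5d = 7d
5f ⊕ 8e = d1

492d66fc64227dd1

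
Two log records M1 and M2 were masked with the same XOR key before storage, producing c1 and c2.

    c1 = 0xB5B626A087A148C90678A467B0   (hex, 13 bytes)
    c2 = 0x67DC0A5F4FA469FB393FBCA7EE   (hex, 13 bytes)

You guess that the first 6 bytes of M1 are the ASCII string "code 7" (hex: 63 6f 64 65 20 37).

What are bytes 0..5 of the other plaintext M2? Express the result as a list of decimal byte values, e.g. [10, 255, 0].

First, c1 ⊕ c2 = (M1 ⊕ K) ⊕ (M2 ⊕ K) = M1 ⊕ M2, so the key drops out. Then M2 = (M1 ⊕ M2) ⊕ M1 over the first 6 bytes.
byte 0: (b5 XOR 67) XOR 63 = d2 XOR 63 = b1
byte 1: (b6 XOR dc) XOR 6f = 6a XOR 6f = 05
byte 2: (26 XOR 0a) XOR 64 = 2c XOR 64 = 48
byte 3: (a0 XOR 5f) XOR 65 = ff XOR 65 = 9a
byte 4: (87 XOR 4f) XOR 20 = c8 XOR 20 = e8
byte 5: (a1 XOR a4) XOR 37 = 05 XOR 37 = 32

[177, 5, 72, 154, 232, 50]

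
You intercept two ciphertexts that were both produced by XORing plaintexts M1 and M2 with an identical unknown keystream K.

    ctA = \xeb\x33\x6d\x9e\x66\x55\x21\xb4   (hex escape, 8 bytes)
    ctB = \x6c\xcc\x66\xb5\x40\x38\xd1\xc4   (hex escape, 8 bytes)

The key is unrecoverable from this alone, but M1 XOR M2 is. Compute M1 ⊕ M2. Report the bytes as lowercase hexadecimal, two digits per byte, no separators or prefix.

ctA ⊕ ctB = (M1 ⊕ K) ⊕ (M2 ⊕ K) = M1 ⊕ M2 — the shared key cancels under XOR.
235 XOR 108 = 135
 51 XOR 204 = 255
109 XOR 102 =  11
158 XOR 181 =  43
102 XOR  64 =  38
 85 XOR  56 = 109
 33 XOR 209 = 240
180 XOR 196 = 112

87ff0b2b266df070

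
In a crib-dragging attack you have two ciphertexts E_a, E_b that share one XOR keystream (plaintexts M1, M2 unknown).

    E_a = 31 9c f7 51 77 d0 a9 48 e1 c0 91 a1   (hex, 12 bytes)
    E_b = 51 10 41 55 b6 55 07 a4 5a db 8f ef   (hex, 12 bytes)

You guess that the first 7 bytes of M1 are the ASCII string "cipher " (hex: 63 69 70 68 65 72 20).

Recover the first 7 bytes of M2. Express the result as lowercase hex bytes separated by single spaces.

03 e5 c6 6c a4 f7 8e

First, E_a ⊕ E_b = (M1 ⊕ K) ⊕ (M2 ⊕ K) = M1 ⊕ M2, so the key drops out. Then M2 = (M1 ⊕ M2) ⊕ M1 over the first 7 bytes.
byte 0: (31 XOR 51) XOR 63 = 60 XOR 63 = 03
byte 1: (9c XOR 10) XOR 69 = 8c XOR 69 = e5
byte 2: (f7 XOR 41) XOR 70 = b6 XOR 70 = c6
byte 3: (51 XOR 55) XOR 68 = 04 XOR 68 = 6c
byte 4: (77 XOR b6) XOR 65 = c1 XOR 65 = a4
byte 5: (d0 XOR 55) XOR 72 = 85 XOR 72 = f7
byte 6: (a9 XOR 07) XOR 20 = ae XOR 20 = 8e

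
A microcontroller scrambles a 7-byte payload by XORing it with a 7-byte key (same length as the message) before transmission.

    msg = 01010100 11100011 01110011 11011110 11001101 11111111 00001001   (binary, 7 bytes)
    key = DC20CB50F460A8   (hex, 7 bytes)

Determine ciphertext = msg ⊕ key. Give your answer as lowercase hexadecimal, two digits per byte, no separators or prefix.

88c3b88e399fa1

XOR is its own inverse, so applying the key byte-wise gives the result directly.
54 XOR dc = 88
e3 XOR 20 = c3
73 XOR cb = b8
de XOR 50 = 8e
cd XOR f4 = 39
ff XOR 60 = 9f
09 XOR a8 = a1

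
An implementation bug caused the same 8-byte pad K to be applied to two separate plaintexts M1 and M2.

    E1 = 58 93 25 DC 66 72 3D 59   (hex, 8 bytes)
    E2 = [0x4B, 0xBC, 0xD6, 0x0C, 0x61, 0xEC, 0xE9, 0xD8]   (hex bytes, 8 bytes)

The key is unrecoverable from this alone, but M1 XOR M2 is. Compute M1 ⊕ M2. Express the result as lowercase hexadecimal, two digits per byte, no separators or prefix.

132ff3d0079ed481

E1 ⊕ E2 = (M1 ⊕ K) ⊕ (M2 ⊕ K) = M1 ⊕ M2 — the shared key cancels under XOR.
01011000 ^ 01001011 = 00010011
10010011 ^ 10111100 = 00101111
00100101 ^ 11010110 = 11110011
11011100 ^ 00001100 = 11010000
01100110 ^ 01100001 = 00000111
01110010 ^ 11101100 = 10011110
00111101 ^ 11101001 = 11010100
01011001 ^ 11011000 = 10000001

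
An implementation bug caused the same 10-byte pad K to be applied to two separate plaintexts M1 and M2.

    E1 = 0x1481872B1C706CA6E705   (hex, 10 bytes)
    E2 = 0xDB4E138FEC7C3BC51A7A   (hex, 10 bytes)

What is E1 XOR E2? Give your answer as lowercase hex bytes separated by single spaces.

cf cf 94 a4 f0 0c 57 63 fd 7f

E1 ⊕ E2 = (M1 ⊕ K) ⊕ (M2 ⊕ K) = M1 ⊕ M2 — the shared key cancels under XOR.
 20 ⊕ 219 = 207
129 ⊕  78 = 207
135 ⊕  19 = 148
 43 ⊕ 143 = 164
 28 ⊕ 236 = 240
112 ⊕ 124 =  12
108 ⊕  59 =  87
166 ⊕ 197 =  99
231 ⊕  26 = 253
  5 ⊕ 122 = 127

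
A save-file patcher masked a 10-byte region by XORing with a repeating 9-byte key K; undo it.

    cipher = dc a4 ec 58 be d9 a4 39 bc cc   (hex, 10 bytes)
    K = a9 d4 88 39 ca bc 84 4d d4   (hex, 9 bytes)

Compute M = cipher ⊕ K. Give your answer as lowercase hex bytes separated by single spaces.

The 9-byte key repeats, so the effective keystream is a9 d4 88 39 ca bc 84 4d d4 a9.
byte 0: 220 ^ 169 = 117
byte 1: 164 ^ 212 = 112
byte 2: 236 ^ 136 = 100
byte 3:  88 ^  57 =  97
byte 4: 190 ^ 202 = 116
byte 5: 217 ^ 188 = 101
byte 6: 164 ^ 132 =  32
byte 7:  57 ^  77 = 116
byte 8: 188 ^ 212 = 104
byte 9: 204 ^ 169 = 101

75 70 64 61 74 65 20 74 68 65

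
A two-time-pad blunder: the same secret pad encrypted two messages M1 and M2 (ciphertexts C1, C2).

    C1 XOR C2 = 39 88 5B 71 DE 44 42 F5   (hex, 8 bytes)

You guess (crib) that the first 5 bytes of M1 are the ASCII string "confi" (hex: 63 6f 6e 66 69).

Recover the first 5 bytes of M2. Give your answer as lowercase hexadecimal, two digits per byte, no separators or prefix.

Since C1 ⊕ C2 = M1 ⊕ M2, XORing with the guessed M1 bytes yields the corresponding M2 bytes: M2 = (C1 ⊕ C2) ⊕ M1.
39 ^ 63 = 5a
88 ^ 6f = e7
5b ^ 6e = 35
71 ^ 66 = 17
de ^ 69 = b7

5ae73517b7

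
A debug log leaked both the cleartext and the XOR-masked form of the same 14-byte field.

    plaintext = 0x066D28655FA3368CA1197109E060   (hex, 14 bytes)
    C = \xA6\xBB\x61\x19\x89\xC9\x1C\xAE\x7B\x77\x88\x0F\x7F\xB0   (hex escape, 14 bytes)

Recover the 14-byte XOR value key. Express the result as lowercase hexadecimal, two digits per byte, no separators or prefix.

Since C = plaintext ⊕ key, XORing both sides with plaintext gives key = plaintext ⊕ C.
06 XOR a6 = a0
6d XOR bb = d6
28 XOR 61 = 49
65 XOR 19 = 7c
5f XOR 89 = d6
a3 XOR c9 = 6a
36 XOR 1c = 2a
8c XOR ae = 22
a1 XOR 7b = da
19 XOR 77 = 6e
71 XOR 88 = f9
09 XOR 0f = 06
e0 XOR 7f = 9f
60 XOR b0 = d0

a0d6497cd66a2a22da6ef9069fd0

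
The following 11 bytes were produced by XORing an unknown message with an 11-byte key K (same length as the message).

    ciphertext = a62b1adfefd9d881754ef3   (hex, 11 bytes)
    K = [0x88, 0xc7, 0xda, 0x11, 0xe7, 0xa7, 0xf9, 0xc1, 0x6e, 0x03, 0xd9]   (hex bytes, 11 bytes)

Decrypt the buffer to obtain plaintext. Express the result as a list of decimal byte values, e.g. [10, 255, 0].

[46, 236, 192, 206, 8, 126, 33, 64, 27, 77, 42]

XOR is its own inverse, so applying the key byte-wise gives the result directly.
a6 xor 88 = 2e
2b xor c7 = ec
1a xor da = c0
df xor 11 = ce
ef xor e7 = 08
d9 xor a7 = 7e
d8 xor f9 = 21
81 xor c1 = 40
75 xor 6e = 1b
4e xor 03 = 4d
f3 xor d9 = 2a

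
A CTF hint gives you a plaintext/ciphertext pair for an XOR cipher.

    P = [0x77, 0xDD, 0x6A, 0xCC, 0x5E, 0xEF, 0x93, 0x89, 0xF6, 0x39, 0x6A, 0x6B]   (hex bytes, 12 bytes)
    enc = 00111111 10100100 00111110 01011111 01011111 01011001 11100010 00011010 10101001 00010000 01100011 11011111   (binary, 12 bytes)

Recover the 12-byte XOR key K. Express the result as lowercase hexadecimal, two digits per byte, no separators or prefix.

4879549301b671935f2909b4

Since enc = P ⊕ K, XORing both sides with P gives K = P ⊕ enc.
77 XOR 3f = 48
dd XOR a4 = 79
6a XOR 3e = 54
cc XOR 5f = 93
5e XOR 5f = 01
ef XOR 59 = b6
93 XOR e2 = 71
89 XOR 1a = 93
f6 XOR a9 = 5f
39 XOR 10 = 29
6a XOR 63 = 09
6b XOR df = b4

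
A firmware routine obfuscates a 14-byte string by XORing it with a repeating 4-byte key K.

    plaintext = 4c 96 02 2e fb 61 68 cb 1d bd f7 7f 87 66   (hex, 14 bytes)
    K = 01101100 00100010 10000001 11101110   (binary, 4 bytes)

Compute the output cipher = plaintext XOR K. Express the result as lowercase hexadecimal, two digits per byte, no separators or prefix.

20b483c09743e925719f7691eb44

The 4-byte key repeats, so the effective keystream is 6c 22 81 ee 6c 22 81 ee 6c 22 81 ee 6c 22.
byte 0: 01001100 XOR 01101100 = 00100000
byte 1: 10010110 XOR 00100010 = 10110100
byte 2: 00000010 XOR 10000001 = 10000011
byte 3: 00101110 XOR 11101110 = 11000000
byte 4: 11111011 XOR 01101100 = 10010111
byte 5: 01100001 XOR 00100010 = 01000011
byte 6: 01101000 XOR 10000001 = 11101001
byte 7: 11001011 XOR 11101110 = 00100101
byte 8: 00011101 XOR 01101100 = 01110001
byte 9: 10111101 XOR 00100010 = 10011111
byte 10: 11110111 XOR 10000001 = 01110110
byte 11: 01111111 XOR 11101110 = 10010001
byte 12: 10000111 XOR 01101100 = 11101011
byte 13: 01100110 XOR 00100010 = 01000100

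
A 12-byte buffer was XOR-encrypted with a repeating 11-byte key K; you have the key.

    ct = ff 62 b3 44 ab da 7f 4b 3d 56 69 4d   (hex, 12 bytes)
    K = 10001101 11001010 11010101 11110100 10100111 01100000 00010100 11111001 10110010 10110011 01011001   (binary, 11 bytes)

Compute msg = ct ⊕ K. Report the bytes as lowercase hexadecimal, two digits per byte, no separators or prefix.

The 11-byte key repeats, so the effective keystream is 8d ca d5 f4 a7 60 14 f9 b2 b3 59 8d.
byte 0: 11111111 xor 10001101 = 01110010
byte 1: 01100010 xor 11001010 = 10101000
byte 2: 10110011 xor 11010101 = 01100110
byte 3: 01000100 xor 11110100 = 10110000
byte 4: 10101011 xor 10100111 = 00001100
byte 5: 11011010 xor 01100000 = 10111010
byte 6: 01111111 xor 00010100 = 01101011
byte 7: 01001011 xor 11111001 = 10110010
byte 8: 00111101 xor 10110010 = 10001111
byte 9: 01010110 xor 10110011 = 11100101
byte 10: 01101001 xor 01011001 = 00110000
byte 11: 01001101 xor 10001101 = 11000000

72a866b00cba6bb28fe530c0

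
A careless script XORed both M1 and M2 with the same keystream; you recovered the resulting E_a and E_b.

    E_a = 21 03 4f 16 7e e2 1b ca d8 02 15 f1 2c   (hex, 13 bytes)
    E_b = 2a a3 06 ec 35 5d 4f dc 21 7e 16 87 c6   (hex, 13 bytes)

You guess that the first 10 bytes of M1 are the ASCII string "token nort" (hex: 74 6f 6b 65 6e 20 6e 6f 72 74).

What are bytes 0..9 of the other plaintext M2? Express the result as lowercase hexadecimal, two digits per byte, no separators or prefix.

7fcf229f259f3a798b08

First, E_a ⊕ E_b = (M1 ⊕ K) ⊕ (M2 ⊕ K) = M1 ⊕ M2, so the key drops out. Then M2 = (M1 ⊕ M2) ⊕ M1 over the first 10 bytes.
byte 0: (21 ⊕ 2a) ⊕ 74 = 0b ⊕ 74 = 7f
byte 1: (03 ⊕ a3) ⊕ 6f = a0 ⊕ 6f = cf
byte 2: (4f ⊕ 06) ⊕ 6b = 49 ⊕ 6b = 22
byte 3: (16 ⊕ ec) ⊕ 65 = fa ⊕ 65 = 9f
byte 4: (7e ⊕ 35) ⊕ 6e = 4b ⊕ 6e = 25
byte 5: (e2 ⊕ 5d) ⊕ 20 = bf ⊕ 20 = 9f
byte 6: (1b ⊕ 4f) ⊕ 6e = 54 ⊕ 6e = 3a
byte 7: (ca ⊕ dc) ⊕ 6f = 16 ⊕ 6f = 79
byte 8: (d8 ⊕ 21) ⊕ 72 = f9 ⊕ 72 = 8b
byte 9: (02 ⊕ 7e) ⊕ 74 = 7c ⊕ 74 = 08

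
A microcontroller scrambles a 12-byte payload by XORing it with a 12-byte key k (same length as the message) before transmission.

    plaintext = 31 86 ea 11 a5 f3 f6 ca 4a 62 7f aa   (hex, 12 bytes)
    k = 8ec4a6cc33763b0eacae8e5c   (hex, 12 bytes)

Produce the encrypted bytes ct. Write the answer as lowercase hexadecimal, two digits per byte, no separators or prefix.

bf424cdd9685cdc4e6ccf1f6

XOR is its own inverse, so applying the key byte-wise gives the result directly.
31 ^ 8e = bf
86 ^ c4 = 42
ea ^ a6 = 4c
11 ^ cc = dd
a5 ^ 33 = 96
f3 ^ 76 = 85
f6 ^ 3b = cd
ca ^ 0e = c4
4a ^ ac = e6
62 ^ ae = cc
7f ^ 8e = f1
aa ^ 5c = f6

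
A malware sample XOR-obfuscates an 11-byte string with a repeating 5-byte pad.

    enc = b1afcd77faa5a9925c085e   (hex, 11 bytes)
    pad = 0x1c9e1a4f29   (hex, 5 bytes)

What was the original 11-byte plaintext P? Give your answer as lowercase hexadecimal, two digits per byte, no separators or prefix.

The 5-byte key repeats, so the effective keystream is 1c 9e 1a 4f 29 1c 9e 1a 4f 29 1c.
byte 0: 10110001 xor 00011100 = 10101101
byte 1: 10101111 xor 10011110 = 00110001
byte 2: 11001101 xor 00011010 = 11010111
byte 3: 01110111 xor 01001111 = 00111000
byte 4: 11111010 xor 00101001 = 11010011
byte 5: 10100101 xor 00011100 = 10111001
byte 6: 10101001 xor 10011110 = 00110111
byte 7: 10010010 xor 00011010 = 10001000
byte 8: 01011100 xor 01001111 = 00010011
byte 9: 00001000 xor 00101001 = 00100001
byte 10: 01011110 xor 00011100 = 01000010

ad31d738d3b93788132142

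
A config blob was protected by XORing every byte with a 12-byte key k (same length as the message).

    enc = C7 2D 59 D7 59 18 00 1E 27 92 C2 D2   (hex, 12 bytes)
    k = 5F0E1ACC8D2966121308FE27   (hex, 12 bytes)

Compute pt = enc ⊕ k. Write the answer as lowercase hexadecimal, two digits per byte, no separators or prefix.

9823431bd431660c349a3cf5

11000111 xor 01011111 = 10011000
00101101 xor 00001110 = 00100011
01011001 xor 00011010 = 01000011
11010111 xor 11001100 = 00011011
01011001 xor 10001101 = 11010100
00011000 xor 00101001 = 00110001
00000000 xor 01100110 = 01100110
00011110 xor 00010010 = 00001100
00100111 xor 00010011 = 00110100
10010010 xor 00001000 = 10011010
11000010 xor 11111110 = 00111100
11010010 xor 00100111 = 11110101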